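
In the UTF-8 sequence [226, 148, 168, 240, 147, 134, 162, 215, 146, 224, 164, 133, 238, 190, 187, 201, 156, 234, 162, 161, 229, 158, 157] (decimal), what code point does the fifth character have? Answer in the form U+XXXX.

U+EFBB

Offset 0: leading byte 0xE2 = 11100010 → 3-byte char #1 = E2 94 A8.
Offset 3: leading byte 0xF0 = 11110000 → 4-byte char #2 = F0 93 86 A2.
Offset 7: leading byte 0xD7 = 11010111 → 2-byte char #3 = D7 92.
Offset 9: leading byte 0xE0 = 11100000 → 3-byte char #4 = E0 A4 85.
Offset 12: leading byte 0xEE = 11101110 → 3-byte char #5 = EE BE BB.
Leading byte 0xEE = 11101110 matches 1110xxxx → 3-byte sequence.
Byte 1: 0xEE = 11101110, payload 1110 (4 bits).
Byte 2: 0xBE = 10111110 (10xxxxxx ✓), payload 111110.
Byte 3: 0xBB = 10111011 (10xxxxxx ✓), payload 111011.
Concatenate: 1110111110111011 = 0xEFBB (16 bits → U+EFBB).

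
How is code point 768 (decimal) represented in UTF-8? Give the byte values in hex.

CC 80

U+0300 = 0x300 = 768 decimal. In range U+0080–U+07FF → 2-byte form: 110xxxxx 10xxxxxx.
Binary (11 bits): 01100000000.
Split 5+6: 01100 | 000000.
Byte 1: 11001100 = 0xCC.
Byte 2: 10000000 = 0x80.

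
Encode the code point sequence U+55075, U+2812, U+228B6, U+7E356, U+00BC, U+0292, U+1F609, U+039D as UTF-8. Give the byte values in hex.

U+55075: 4-byte form → F1 95 81 B5.
U+2812: 3-byte form → E2 A0 92.
U+228B6: 4-byte form → F0 A2 A2 B6.
U+7E356: 4-byte form → F1 BE 8D 96.
U+00BC: 2-byte form → C2 BC.
U+0292: 2-byte form → CA 92.
U+1F609: 4-byte form → F0 9F 98 89.
U+039D: 2-byte form → CE 9D.
Concatenated (25 bytes): F1 95 81 B5 E2 A0 92 F0 A2 A2 B6 F1 BE 8D 96 C2 BC CA 92 F0 9F 98 89 CE 9D.

F1 95 81 B5 E2 A0 92 F0 A2 A2 B6 F1 BE 8D 96 C2 BC CA 92 F0 9F 98 89 CE 9D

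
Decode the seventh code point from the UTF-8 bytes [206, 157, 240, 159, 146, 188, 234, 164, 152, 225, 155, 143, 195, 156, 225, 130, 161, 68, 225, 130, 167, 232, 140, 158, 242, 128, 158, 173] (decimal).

U+0044

Offset 0: leading byte 0xCE = 11001110 → 2-byte char #1 = CE 9D.
Offset 2: leading byte 0xF0 = 11110000 → 4-byte char #2 = F0 9F 92 BC.
Offset 6: leading byte 0xEA = 11101010 → 3-byte char #3 = EA A4 98.
Offset 9: leading byte 0xE1 = 11100001 → 3-byte char #4 = E1 9B 8F.
Offset 12: leading byte 0xC3 = 11000011 → 2-byte char #5 = C3 9C.
Offset 14: leading byte 0xE1 = 11100001 → 3-byte char #6 = E1 82 A1.
Offset 17: leading byte 0x44 = 01000100 → 1-byte char #7 = 44.
Leading byte 0x44 = 01000100 matches 0xxxxxxx → 1-byte sequence.
Byte 1: 0x44 = 01000100, payload 1000100 (7 bits).
Concatenate: 1000100 = 0x44 (7 bits → U+0044).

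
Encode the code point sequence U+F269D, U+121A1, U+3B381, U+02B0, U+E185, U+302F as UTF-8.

U+F269D: 4-byte form → F3 B2 9A 9D.
U+121A1: 4-byte form → F0 92 86 A1.
U+3B381: 4-byte form → F0 BB 8E 81.
U+02B0: 2-byte form → CA B0.
U+E185: 3-byte form → EE 86 85.
U+302F: 3-byte form → E3 80 AF.
Concatenated (20 bytes): F3 B2 9A 9D F0 92 86 A1 F0 BB 8E 81 CA B0 EE 86 85 E3 80 AF.

F3 B2 9A 9D F0 92 86 A1 F0 BB 8E 81 CA B0 EE 86 85 E3 80 AF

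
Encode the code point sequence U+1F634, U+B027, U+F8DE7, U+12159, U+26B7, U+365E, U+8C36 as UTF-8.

U+1F634: 4-byte form → F0 9F 98 B4.
U+B027: 3-byte form → EB 80 A7.
U+F8DE7: 4-byte form → F3 B8 B7 A7.
U+12159: 4-byte form → F0 92 85 99.
U+26B7: 3-byte form → E2 9A B7.
U+365E: 3-byte form → E3 99 9E.
U+8C36: 3-byte form → E8 B0 B6.
Concatenated (24 bytes): F0 9F 98 B4 EB 80 A7 F3 B8 B7 A7 F0 92 85 99 E2 9A B7 E3 99 9E E8 B0 B6.

F0 9F 98 B4 EB 80 A7 F3 B8 B7 A7 F0 92 85 99 E2 9A B7 E3 99 9E E8 B0 B6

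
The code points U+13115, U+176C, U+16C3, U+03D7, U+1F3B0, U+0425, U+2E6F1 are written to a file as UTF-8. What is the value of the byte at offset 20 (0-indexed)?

U+13115 → 4-byte form F0 93 84 95 at offsets 0–3.
U+176C → 3-byte form E1 9D AC at offsets 4–6.
U+16C3 → 3-byte form E1 9B 83 at offsets 7–9.
U+03D7 → 2-byte form CF 97 at offsets 10–11.
U+1F3B0 → 4-byte form F0 9F 8E B0 at offsets 12–15.
U+0425 → 2-byte form D0 A5 at offsets 16–17.
U+2E6F1 → 4-byte form F0 AE 9B B1 at offsets 18–21.
Offset 20 falls in char 7's range; it's byte 3 of F0 AE 9B B1 = 0x9B.

0x9B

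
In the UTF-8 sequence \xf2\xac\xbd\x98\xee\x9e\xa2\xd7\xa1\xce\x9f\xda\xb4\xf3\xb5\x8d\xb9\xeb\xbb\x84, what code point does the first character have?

U+ACF58

Offset 0: leading byte 0xF2 = 11110010 → 4-byte char #1 = F2 AC BD 98.
Leading byte 0xF2 = 11110010 matches 11110xxx → 4-byte sequence.
Byte 1: 0xF2 = 11110010, payload 010 (3 bits).
Byte 2: 0xAC = 10101100 (10xxxxxx ✓), payload 101100.
Byte 3: 0xBD = 10111101 (10xxxxxx ✓), payload 111101.
Byte 4: 0x98 = 10011000 (10xxxxxx ✓), payload 011000.
Concatenate: 010101100111101011000 = 0xACF58 (21 bits → U+ACF58).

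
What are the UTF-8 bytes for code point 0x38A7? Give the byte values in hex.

U+38A7 = 0x38A7 = 14503 decimal. In range U+0800–U+FFFF → 3-byte form: 1110xxxx 10xxxxxx 10xxxxxx.
Binary (16 bits): 0011100010100111.
Split 4+6+6: 0011 | 100010 | 100111.
Byte 1: 11100011 = 0xE3.
Byte 2: 10100010 = 0xA2.
Byte 3: 10100111 = 0xA7.

E3 A2 A7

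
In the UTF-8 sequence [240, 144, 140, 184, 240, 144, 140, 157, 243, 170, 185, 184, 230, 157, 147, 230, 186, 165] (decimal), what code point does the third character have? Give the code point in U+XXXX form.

U+EAE78

Offset 0: leading byte 0xF0 = 11110000 → 4-byte char #1 = F0 90 8C B8.
Offset 4: leading byte 0xF0 = 11110000 → 4-byte char #2 = F0 90 8C 9D.
Offset 8: leading byte 0xF3 = 11110011 → 4-byte char #3 = F3 AA B9 B8.
Leading byte 0xF3 = 11110011 matches 11110xxx → 4-byte sequence.
Byte 1: 0xF3 = 11110011, payload 011 (3 bits).
Byte 2: 0xAA = 10101010 (10xxxxxx ✓), payload 101010.
Byte 3: 0xB9 = 10111001 (10xxxxxx ✓), payload 111001.
Byte 4: 0xB8 = 10111000 (10xxxxxx ✓), payload 111000.
Concatenate: 011101010111001111000 = 0xEAE78 (21 bits → U+EAE78).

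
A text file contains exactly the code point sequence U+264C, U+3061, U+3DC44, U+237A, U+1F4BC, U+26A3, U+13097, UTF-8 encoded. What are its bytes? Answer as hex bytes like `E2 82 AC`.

E2 99 8C E3 81 A1 F0 BD B1 84 E2 8D BA F0 9F 92 BC E2 9A A3 F0 93 82 97

U+264C: 3-byte form → E2 99 8C.
U+3061: 3-byte form → E3 81 A1.
U+3DC44: 4-byte form → F0 BD B1 84.
U+237A: 3-byte form → E2 8D BA.
U+1F4BC: 4-byte form → F0 9F 92 BC.
U+26A3: 3-byte form → E2 9A A3.
U+13097: 4-byte form → F0 93 82 97.
Concatenated (24 bytes): E2 99 8C E3 81 A1 F0 BD B1 84 E2 8D BA F0 9F 92 BC E2 9A A3 F0 93 82 97.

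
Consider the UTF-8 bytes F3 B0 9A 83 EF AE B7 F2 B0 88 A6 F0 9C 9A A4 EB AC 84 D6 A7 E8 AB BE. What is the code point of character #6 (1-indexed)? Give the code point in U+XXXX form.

Offset 0: leading byte 0xF3 = 11110011 → 4-byte char #1 = F3 B0 9A 83.
Offset 4: leading byte 0xEF = 11101111 → 3-byte char #2 = EF AE B7.
Offset 7: leading byte 0xF2 = 11110010 → 4-byte char #3 = F2 B0 88 A6.
Offset 11: leading byte 0xF0 = 11110000 → 4-byte char #4 = F0 9C 9A A4.
Offset 15: leading byte 0xEB = 11101011 → 3-byte char #5 = EB AC 84.
Offset 18: leading byte 0xD6 = 11010110 → 2-byte char #6 = D6 A7.
Leading byte 0xD6 = 11010110 matches 110xxxxx → 2-byte sequence.
Byte 1: 0xD6 = 11010110, payload 10110 (5 bits).
Byte 2: 0xA7 = 10100111 (10xxxxxx ✓), payload 100111.
Concatenate: 10110100111 = 0x5A7 (11 bits → U+05A7).

U+05A7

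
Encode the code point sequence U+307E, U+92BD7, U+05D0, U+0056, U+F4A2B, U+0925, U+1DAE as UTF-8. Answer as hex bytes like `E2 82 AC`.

U+307E: 3-byte form → E3 81 BE.
U+92BD7: 4-byte form → F2 92 AF 97.
U+05D0: 2-byte form → D7 90.
U+0056: 1-byte form → 56.
U+F4A2B: 4-byte form → F3 B4 A8 AB.
U+0925: 3-byte form → E0 A4 A5.
U+1DAE: 3-byte form → E1 B6 AE.
Concatenated (20 bytes): E3 81 BE F2 92 AF 97 D7 90 56 F3 B4 A8 AB E0 A4 A5 E1 B6 AE.

E3 81 BE F2 92 AF 97 D7 90 56 F3 B4 A8 AB E0 A4 A5 E1 B6 AE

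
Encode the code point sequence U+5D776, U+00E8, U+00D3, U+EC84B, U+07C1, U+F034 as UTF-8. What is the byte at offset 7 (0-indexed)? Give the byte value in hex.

U+5D776 → 4-byte form F1 9D 9D B6 at offsets 0–3.
U+00E8 → 2-byte form C3 A8 at offsets 4–5.
U+00D3 → 2-byte form C3 93 at offsets 6–7.
Offset 7 falls in char 3's range; it's byte 2 of C3 93 = 0x93.

0x93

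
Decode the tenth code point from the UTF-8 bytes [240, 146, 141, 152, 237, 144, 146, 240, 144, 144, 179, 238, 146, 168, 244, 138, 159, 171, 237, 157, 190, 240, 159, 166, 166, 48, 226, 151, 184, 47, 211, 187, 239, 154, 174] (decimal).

U+002F

Offset 0: leading byte 0xF0 = 11110000 → 4-byte char #1 = F0 92 8D 98.
Offset 4: leading byte 0xED = 11101101 → 3-byte char #2 = ED 90 92.
Offset 7: leading byte 0xF0 = 11110000 → 4-byte char #3 = F0 90 90 B3.
Offset 11: leading byte 0xEE = 11101110 → 3-byte char #4 = EE 92 A8.
Offset 14: leading byte 0xF4 = 11110100 → 4-byte char #5 = F4 8A 9F AB.
Offset 18: leading byte 0xED = 11101101 → 3-byte char #6 = ED 9D BE.
Offset 21: leading byte 0xF0 = 11110000 → 4-byte char #7 = F0 9F A6 A6.
Offset 25: leading byte 0x30 = 00110000 → 1-byte char #8 = 30.
Offset 26: leading byte 0xE2 = 11100010 → 3-byte char #9 = E2 97 B8.
Offset 29: leading byte 0x2F = 00101111 → 1-byte char #10 = 2F.
Leading byte 0x2F = 00101111 matches 0xxxxxxx → 1-byte sequence.
Byte 1: 0x2F = 00101111, payload 0101111 (7 bits).
Concatenate: 0101111 = 0x2F (7 bits → U+002F).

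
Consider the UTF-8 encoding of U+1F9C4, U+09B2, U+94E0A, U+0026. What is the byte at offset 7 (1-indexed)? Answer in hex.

0xB2

1-indexed offset 7 is 0-indexed offset 6.
U+1F9C4 → 4-byte form F0 9F A7 84 at offsets 0–3.
U+09B2 → 3-byte form E0 A6 B2 at offsets 4–6.
Offset 6 falls in char 2's range; it's byte 3 of E0 A6 B2 = 0xB2.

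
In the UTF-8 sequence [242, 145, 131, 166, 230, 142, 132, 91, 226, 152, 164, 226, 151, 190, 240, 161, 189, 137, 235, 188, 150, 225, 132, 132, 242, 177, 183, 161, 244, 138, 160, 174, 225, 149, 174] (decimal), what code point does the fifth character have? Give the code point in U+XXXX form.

U+25FE

Offset 0: leading byte 0xF2 = 11110010 → 4-byte char #1 = F2 91 83 A6.
Offset 4: leading byte 0xE6 = 11100110 → 3-byte char #2 = E6 8E 84.
Offset 7: leading byte 0x5B = 01011011 → 1-byte char #3 = 5B.
Offset 8: leading byte 0xE2 = 11100010 → 3-byte char #4 = E2 98 A4.
Offset 11: leading byte 0xE2 = 11100010 → 3-byte char #5 = E2 97 BE.
Leading byte 0xE2 = 11100010 matches 1110xxxx → 3-byte sequence.
Byte 1: 0xE2 = 11100010, payload 0010 (4 bits).
Byte 2: 0x97 = 10010111 (10xxxxxx ✓), payload 010111.
Byte 3: 0xBE = 10111110 (10xxxxxx ✓), payload 111110.
Concatenate: 0010010111111110 = 0x25FE (16 bits → U+25FE).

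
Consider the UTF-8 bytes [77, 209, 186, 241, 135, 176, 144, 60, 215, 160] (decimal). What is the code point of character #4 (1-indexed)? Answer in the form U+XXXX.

Offset 0: leading byte 0x4D = 01001101 → 1-byte char #1 = 4D.
Offset 1: leading byte 0xD1 = 11010001 → 2-byte char #2 = D1 BA.
Offset 3: leading byte 0xF1 = 11110001 → 4-byte char #3 = F1 87 B0 90.
Offset 7: leading byte 0x3C = 00111100 → 1-byte char #4 = 3C.
Leading byte 0x3C = 00111100 matches 0xxxxxxx → 1-byte sequence.
Byte 1: 0x3C = 00111100, payload 0111100 (7 bits).
Concatenate: 0111100 = 0x3C (7 bits → U+003C).

U+003C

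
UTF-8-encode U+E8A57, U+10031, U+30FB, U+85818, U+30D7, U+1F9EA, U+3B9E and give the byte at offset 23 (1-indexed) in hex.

1-indexed offset 23 is 0-indexed offset 22.
U+E8A57 → 4-byte form F3 A8 A9 97 at offsets 0–3.
U+10031 → 4-byte form F0 90 80 B1 at offsets 4–7.
U+30FB → 3-byte form E3 83 BB at offsets 8–10.
U+85818 → 4-byte form F2 85 A0 98 at offsets 11–14.
U+30D7 → 3-byte form E3 83 97 at offsets 15–17.
U+1F9EA → 4-byte form F0 9F A7 AA at offsets 18–21.
U+3B9E → 3-byte form E3 AE 9E at offsets 22–24.
Offset 22 falls in char 7's range; it's byte 1 of E3 AE 9E = 0xE3.

0xE3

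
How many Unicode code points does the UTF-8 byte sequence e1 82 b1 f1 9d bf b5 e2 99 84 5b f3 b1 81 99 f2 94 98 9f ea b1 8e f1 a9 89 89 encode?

Byte at offset 0: 0xE1 = 11100001 → 3-byte char (#1). Advance 3.
Byte at offset 3: 0xF1 = 11110001 → 4-byte char (#2). Advance 4.
Byte at offset 7: 0xE2 = 11100010 → 3-byte char (#3). Advance 3.
Byte at offset 10: 0x5B = 01011011 → 1-byte char (#4). Advance 1.
Byte at offset 11: 0xF3 = 11110011 → 4-byte char (#5). Advance 4.
Byte at offset 15: 0xF2 = 11110010 → 4-byte char (#6). Advance 4.
Byte at offset 19: 0xEA = 11101010 → 3-byte char (#7). Advance 3.
Byte at offset 22: 0xF1 = 11110001 → 4-byte char (#8). Advance 4.
Reached end at offset 26 after 8 code points.

8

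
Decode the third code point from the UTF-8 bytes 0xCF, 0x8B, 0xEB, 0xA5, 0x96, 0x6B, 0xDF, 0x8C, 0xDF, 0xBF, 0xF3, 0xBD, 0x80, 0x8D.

Offset 0: leading byte 0xCF = 11001111 → 2-byte char #1 = CF 8B.
Offset 2: leading byte 0xEB = 11101011 → 3-byte char #2 = EB A5 96.
Offset 5: leading byte 0x6B = 01101011 → 1-byte char #3 = 6B.
Leading byte 0x6B = 01101011 matches 0xxxxxxx → 1-byte sequence.
Byte 1: 0x6B = 01101011, payload 1101011 (7 bits).
Concatenate: 1101011 = 0x6B (7 bits → U+006B).

U+006B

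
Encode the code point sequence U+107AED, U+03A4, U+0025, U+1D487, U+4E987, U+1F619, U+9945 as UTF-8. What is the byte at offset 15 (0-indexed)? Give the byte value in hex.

0xF0

U+107AED → 4-byte form F4 87 AB AD at offsets 0–3.
U+03A4 → 2-byte form CE A4 at offsets 4–5.
U+0025 → 1-byte form 25 at offsets 6–6.
U+1D487 → 4-byte form F0 9D 92 87 at offsets 7–10.
U+4E987 → 4-byte form F1 8E A6 87 at offsets 11–14.
U+1F619 → 4-byte form F0 9F 98 99 at offsets 15–18.
Offset 15 falls in char 6's range; it's byte 1 of F0 9F 98 99 = 0xF0.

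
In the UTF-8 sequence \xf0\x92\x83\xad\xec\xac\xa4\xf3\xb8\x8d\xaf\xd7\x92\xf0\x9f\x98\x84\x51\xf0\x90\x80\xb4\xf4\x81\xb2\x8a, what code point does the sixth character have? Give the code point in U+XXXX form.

Offset 0: leading byte 0xF0 = 11110000 → 4-byte char #1 = F0 92 83 AD.
Offset 4: leading byte 0xEC = 11101100 → 3-byte char #2 = EC AC A4.
Offset 7: leading byte 0xF3 = 11110011 → 4-byte char #3 = F3 B8 8D AF.
Offset 11: leading byte 0xD7 = 11010111 → 2-byte char #4 = D7 92.
Offset 13: leading byte 0xF0 = 11110000 → 4-byte char #5 = F0 9F 98 84.
Offset 17: leading byte 0x51 = 01010001 → 1-byte char #6 = 51.
Leading byte 0x51 = 01010001 matches 0xxxxxxx → 1-byte sequence.
Byte 1: 0x51 = 01010001, payload 1010001 (7 bits).
Concatenate: 1010001 = 0x51 (7 bits → U+0051).

U+0051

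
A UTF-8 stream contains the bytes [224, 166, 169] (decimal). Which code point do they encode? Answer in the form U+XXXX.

U+09A9

Leading byte 0xE0 = 11100000 matches 1110xxxx → 3-byte sequence.
Byte 1: 0xE0 = 11100000, payload 0000 (4 bits).
Byte 2: 0xA6 = 10100110 (10xxxxxx ✓), payload 100110.
Byte 3: 0xA9 = 10101001 (10xxxxxx ✓), payload 101001.
Concatenate: 0000100110101001 = 0x9A9 (16 bits → U+09A9).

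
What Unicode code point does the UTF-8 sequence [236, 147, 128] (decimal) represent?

Leading byte 0xEC = 11101100 matches 1110xxxx → 3-byte sequence.
Byte 1: 0xEC = 11101100, payload 1100 (4 bits).
Byte 2: 0x93 = 10010011 (10xxxxxx ✓), payload 010011.
Byte 3: 0x80 = 10000000 (10xxxxxx ✓), payload 000000.
Concatenate: 1100010011000000 = 0xC4C0 (16 bits → U+C4C0).

U+C4C0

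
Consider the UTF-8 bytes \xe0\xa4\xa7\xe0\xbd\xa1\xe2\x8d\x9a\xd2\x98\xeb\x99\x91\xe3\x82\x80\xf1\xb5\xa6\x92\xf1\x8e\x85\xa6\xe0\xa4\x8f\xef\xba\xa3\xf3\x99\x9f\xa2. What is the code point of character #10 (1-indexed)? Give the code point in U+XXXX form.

Offset 0: leading byte 0xE0 = 11100000 → 3-byte char #1 = E0 A4 A7.
Offset 3: leading byte 0xE0 = 11100000 → 3-byte char #2 = E0 BD A1.
Offset 6: leading byte 0xE2 = 11100010 → 3-byte char #3 = E2 8D 9A.
Offset 9: leading byte 0xD2 = 11010010 → 2-byte char #4 = D2 98.
Offset 11: leading byte 0xEB = 11101011 → 3-byte char #5 = EB 99 91.
Offset 14: leading byte 0xE3 = 11100011 → 3-byte char #6 = E3 82 80.
Offset 17: leading byte 0xF1 = 11110001 → 4-byte char #7 = F1 B5 A6 92.
Offset 21: leading byte 0xF1 = 11110001 → 4-byte char #8 = F1 8E 85 A6.
Offset 25: leading byte 0xE0 = 11100000 → 3-byte char #9 = E0 A4 8F.
Offset 28: leading byte 0xEF = 11101111 → 3-byte char #10 = EF BA A3.
Leading byte 0xEF = 11101111 matches 1110xxxx → 3-byte sequence.
Byte 1: 0xEF = 11101111, payload 1111 (4 bits).
Byte 2: 0xBA = 10111010 (10xxxxxx ✓), payload 111010.
Byte 3: 0xA3 = 10100011 (10xxxxxx ✓), payload 100011.
Concatenate: 1111111010100011 = 0xFEA3 (16 bits → U+FEA3).

U+FEA3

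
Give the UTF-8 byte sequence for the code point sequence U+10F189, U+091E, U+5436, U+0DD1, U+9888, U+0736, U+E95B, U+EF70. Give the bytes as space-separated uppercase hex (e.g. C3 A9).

U+10F189: 4-byte form → F4 8F 86 89.
U+091E: 3-byte form → E0 A4 9E.
U+5436: 3-byte form → E5 90 B6.
U+0DD1: 3-byte form → E0 B7 91.
U+9888: 3-byte form → E9 A2 88.
U+0736: 2-byte form → DC B6.
U+E95B: 3-byte form → EE A5 9B.
U+EF70: 3-byte form → EE BD B0.
Concatenated (24 bytes): F4 8F 86 89 E0 A4 9E E5 90 B6 E0 B7 91 E9 A2 88 DC B6 EE A5 9B EE BD B0.

F4 8F 86 89 E0 A4 9E E5 90 B6 E0 B7 91 E9 A2 88 DC B6 EE A5 9B EE BD B0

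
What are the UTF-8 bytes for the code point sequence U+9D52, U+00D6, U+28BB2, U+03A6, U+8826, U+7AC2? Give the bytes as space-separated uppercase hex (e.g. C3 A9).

E9 B5 92 C3 96 F0 A8 AE B2 CE A6 E8 A0 A6 E7 AB 82

U+9D52: 3-byte form → E9 B5 92.
U+00D6: 2-byte form → C3 96.
U+28BB2: 4-byte form → F0 A8 AE B2.
U+03A6: 2-byte form → CE A6.
U+8826: 3-byte form → E8 A0 A6.
U+7AC2: 3-byte form → E7 AB 82.
Concatenated (17 bytes): E9 B5 92 C3 96 F0 A8 AE B2 CE A6 E8 A0 A6 E7 AB 82.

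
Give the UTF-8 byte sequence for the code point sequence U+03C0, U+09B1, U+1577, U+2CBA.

CF 80 E0 A6 B1 E1 95 B7 E2 B2 BA

U+03C0: 2-byte form → CF 80.
U+09B1: 3-byte form → E0 A6 B1.
U+1577: 3-byte form → E1 95 B7.
U+2CBA: 3-byte form → E2 B2 BA.
Concatenated (11 bytes): CF 80 E0 A6 B1 E1 95 B7 E2 B2 BA.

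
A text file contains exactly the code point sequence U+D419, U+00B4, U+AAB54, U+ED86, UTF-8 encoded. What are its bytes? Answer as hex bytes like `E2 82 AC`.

ED 90 99 C2 B4 F2 AA AD 94 EE B6 86

U+D419: 3-byte form → ED 90 99.
U+00B4: 2-byte form → C2 B4.
U+AAB54: 4-byte form → F2 AA AD 94.
U+ED86: 3-byte form → EE B6 86.
Concatenated (12 bytes): ED 90 99 C2 B4 F2 AA AD 94 EE B6 86.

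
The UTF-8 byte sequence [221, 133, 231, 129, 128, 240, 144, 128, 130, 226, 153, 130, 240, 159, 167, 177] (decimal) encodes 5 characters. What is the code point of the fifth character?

Offset 0: leading byte 0xDD = 11011101 → 2-byte char #1 = DD 85.
Offset 2: leading byte 0xE7 = 11100111 → 3-byte char #2 = E7 81 80.
Offset 5: leading byte 0xF0 = 11110000 → 4-byte char #3 = F0 90 80 82.
Offset 9: leading byte 0xE2 = 11100010 → 3-byte char #4 = E2 99 82.
Offset 12: leading byte 0xF0 = 11110000 → 4-byte char #5 = F0 9F A7 B1.
Leading byte 0xF0 = 11110000 matches 11110xxx → 4-byte sequence.
Byte 1: 0xF0 = 11110000, payload 000 (3 bits).
Byte 2: 0x9F = 10011111 (10xxxxxx ✓), payload 011111.
Byte 3: 0xA7 = 10100111 (10xxxxxx ✓), payload 100111.
Byte 4: 0xB1 = 10110001 (10xxxxxx ✓), payload 110001.
Concatenate: 000011111100111110001 = 0x1F9F1 (21 bits → U+1F9F1).

U+1F9F1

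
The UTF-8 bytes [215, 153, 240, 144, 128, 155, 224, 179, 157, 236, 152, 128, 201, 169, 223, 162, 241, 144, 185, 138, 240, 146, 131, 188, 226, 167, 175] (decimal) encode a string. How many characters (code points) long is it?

9

Byte at offset 0: 0xD7 = 11010111 → 2-byte char (#1). Advance 2.
Byte at offset 2: 0xF0 = 11110000 → 4-byte char (#2). Advance 4.
Byte at offset 6: 0xE0 = 11100000 → 3-byte char (#3). Advance 3.
Byte at offset 9: 0xEC = 11101100 → 3-byte char (#4). Advance 3.
Byte at offset 12: 0xC9 = 11001001 → 2-byte char (#5). Advance 2.
Byte at offset 14: 0xDF = 11011111 → 2-byte char (#6). Advance 2.
Byte at offset 16: 0xF1 = 11110001 → 4-byte char (#7). Advance 4.
Byte at offset 20: 0xF0 = 11110000 → 4-byte char (#8). Advance 4.
Byte at offset 24: 0xE2 = 11100010 → 3-byte char (#9). Advance 3.
Reached end at offset 27 after 9 code points.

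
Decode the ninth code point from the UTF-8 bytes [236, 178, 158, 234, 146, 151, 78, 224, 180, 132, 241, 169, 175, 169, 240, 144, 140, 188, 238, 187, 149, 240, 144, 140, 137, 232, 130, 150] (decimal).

U+8096

Offset 0: leading byte 0xEC = 11101100 → 3-byte char #1 = EC B2 9E.
Offset 3: leading byte 0xEA = 11101010 → 3-byte char #2 = EA 92 97.
Offset 6: leading byte 0x4E = 01001110 → 1-byte char #3 = 4E.
Offset 7: leading byte 0xE0 = 11100000 → 3-byte char #4 = E0 B4 84.
Offset 10: leading byte 0xF1 = 11110001 → 4-byte char #5 = F1 A9 AF A9.
Offset 14: leading byte 0xF0 = 11110000 → 4-byte char #6 = F0 90 8C BC.
Offset 18: leading byte 0xEE = 11101110 → 3-byte char #7 = EE BB 95.
Offset 21: leading byte 0xF0 = 11110000 → 4-byte char #8 = F0 90 8C 89.
Offset 25: leading byte 0xE8 = 11101000 → 3-byte char #9 = E8 82 96.
Leading byte 0xE8 = 11101000 matches 1110xxxx → 3-byte sequence.
Byte 1: 0xE8 = 11101000, payload 1000 (4 bits).
Byte 2: 0x82 = 10000010 (10xxxxxx ✓), payload 000010.
Byte 3: 0x96 = 10010110 (10xxxxxx ✓), payload 010110.
Concatenate: 1000000010010110 = 0x8096 (16 bits → U+8096).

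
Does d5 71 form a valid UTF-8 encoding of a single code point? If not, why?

invalid (non-continuation byte where continuation expected)

Leading byte 0xD5 = 11010101 → 2-byte form.
Byte 2 is 0x71 = 01110001, which is not 10xxxxxx — expected a continuation byte.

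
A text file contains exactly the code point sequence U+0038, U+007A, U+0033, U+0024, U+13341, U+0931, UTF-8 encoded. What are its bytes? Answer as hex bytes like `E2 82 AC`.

38 7A 33 24 F0 93 8D 81 E0 A4 B1

U+0038: 1-byte form → 38.
U+007A: 1-byte form → 7A.
U+0033: 1-byte form → 33.
U+0024: 1-byte form → 24.
U+13341: 4-byte form → F0 93 8D 81.
U+0931: 3-byte form → E0 A4 B1.
Concatenated (11 bytes): 38 7A 33 24 F0 93 8D 81 E0 A4 B1.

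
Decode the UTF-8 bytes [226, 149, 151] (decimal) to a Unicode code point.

Leading byte 0xE2 = 11100010 matches 1110xxxx → 3-byte sequence.
Byte 1: 0xE2 = 11100010, payload 0010 (4 bits).
Byte 2: 0x95 = 10010101 (10xxxxxx ✓), payload 010101.
Byte 3: 0x97 = 10010111 (10xxxxxx ✓), payload 010111.
Concatenate: 0010010101010111 = 0x2557 (16 bits → U+2557).

U+2557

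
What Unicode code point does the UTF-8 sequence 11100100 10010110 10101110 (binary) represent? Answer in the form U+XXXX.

U+45AE

Leading byte 0xE4 = 11100100 matches 1110xxxx → 3-byte sequence.
Byte 1: 0xE4 = 11100100, payload 0100 (4 bits).
Byte 2: 0x96 = 10010110 (10xxxxxx ✓), payload 010110.
Byte 3: 0xAE = 10101110 (10xxxxxx ✓), payload 101110.
Concatenate: 0100010110101110 = 0x45AE (16 bits → U+45AE).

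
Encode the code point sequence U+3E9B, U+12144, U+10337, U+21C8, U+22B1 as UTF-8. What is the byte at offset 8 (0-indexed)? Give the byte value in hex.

0x90

U+3E9B → 3-byte form E3 BA 9B at offsets 0–2.
U+12144 → 4-byte form F0 92 85 84 at offsets 3–6.
U+10337 → 4-byte form F0 90 8C B7 at offsets 7–10.
Offset 8 falls in char 3's range; it's byte 2 of F0 90 8C B7 = 0x90.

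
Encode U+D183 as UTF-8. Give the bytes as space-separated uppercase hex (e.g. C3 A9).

ED 86 83

U+D183 = 0xD183 = 53635 decimal. In range U+0800–U+FFFF → 3-byte form: 1110xxxx 10xxxxxx 10xxxxxx.
Binary (16 bits): 1101000110000011.
Split 4+6+6: 1101 | 000110 | 000011.
Byte 1: 11101101 = 0xED.
Byte 2: 10000110 = 0x86.
Byte 3: 10000011 = 0x83.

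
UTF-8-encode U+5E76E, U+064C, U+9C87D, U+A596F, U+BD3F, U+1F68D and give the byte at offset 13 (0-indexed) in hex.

0xAF

U+5E76E → 4-byte form F1 9E 9D AE at offsets 0–3.
U+064C → 2-byte form D9 8C at offsets 4–5.
U+9C87D → 4-byte form F2 9C A1 BD at offsets 6–9.
U+A596F → 4-byte form F2 A5 A5 AF at offsets 10–13.
Offset 13 falls in char 4's range; it's byte 4 of F2 A5 A5 AF = 0xAF.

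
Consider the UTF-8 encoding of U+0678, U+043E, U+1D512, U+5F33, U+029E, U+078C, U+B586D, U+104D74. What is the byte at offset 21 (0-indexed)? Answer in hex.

0xB5

U+0678 → 2-byte form D9 B8 at offsets 0–1.
U+043E → 2-byte form D0 BE at offsets 2–3.
U+1D512 → 4-byte form F0 9D 94 92 at offsets 4–7.
U+5F33 → 3-byte form E5 BC B3 at offsets 8–10.
U+029E → 2-byte form CA 9E at offsets 11–12.
U+078C → 2-byte form DE 8C at offsets 13–14.
U+B586D → 4-byte form F2 B5 A1 AD at offsets 15–18.
U+104D74 → 4-byte form F4 84 B5 B4 at offsets 19–22.
Offset 21 falls in char 8's range; it's byte 3 of F4 84 B5 B4 = 0xB5.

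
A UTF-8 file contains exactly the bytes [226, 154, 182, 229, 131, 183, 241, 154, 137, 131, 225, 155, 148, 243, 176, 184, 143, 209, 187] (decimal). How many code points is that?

6

Byte at offset 0: 0xE2 = 11100010 → 3-byte char (#1). Advance 3.
Byte at offset 3: 0xE5 = 11100101 → 3-byte char (#2). Advance 3.
Byte at offset 6: 0xF1 = 11110001 → 4-byte char (#3). Advance 4.
Byte at offset 10: 0xE1 = 11100001 → 3-byte char (#4). Advance 3.
Byte at offset 13: 0xF3 = 11110011 → 4-byte char (#5). Advance 4.
Byte at offset 17: 0xD1 = 11010001 → 2-byte char (#6). Advance 2.
Reached end at offset 19 after 6 code points.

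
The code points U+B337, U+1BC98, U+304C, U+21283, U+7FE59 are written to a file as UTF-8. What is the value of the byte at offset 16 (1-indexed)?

1-indexed offset 16 is 0-indexed offset 15.
U+B337 → 3-byte form EB 8C B7 at offsets 0–2.
U+1BC98 → 4-byte form F0 9B B2 98 at offsets 3–6.
U+304C → 3-byte form E3 81 8C at offsets 7–9.
U+21283 → 4-byte form F0 A1 8A 83 at offsets 10–13.
U+7FE59 → 4-byte form F1 BF B9 99 at offsets 14–17.
Offset 15 falls in char 5's range; it's byte 2 of F1 BF B9 99 = 0xBF.

0xBF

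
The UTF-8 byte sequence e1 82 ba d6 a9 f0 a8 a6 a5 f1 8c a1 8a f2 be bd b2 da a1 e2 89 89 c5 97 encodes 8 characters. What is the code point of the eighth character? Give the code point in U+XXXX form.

U+0157

Offset 0: leading byte 0xE1 = 11100001 → 3-byte char #1 = E1 82 BA.
Offset 3: leading byte 0xD6 = 11010110 → 2-byte char #2 = D6 A9.
Offset 5: leading byte 0xF0 = 11110000 → 4-byte char #3 = F0 A8 A6 A5.
Offset 9: leading byte 0xF1 = 11110001 → 4-byte char #4 = F1 8C A1 8A.
Offset 13: leading byte 0xF2 = 11110010 → 4-byte char #5 = F2 BE BD B2.
Offset 17: leading byte 0xDA = 11011010 → 2-byte char #6 = DA A1.
Offset 19: leading byte 0xE2 = 11100010 → 3-byte char #7 = E2 89 89.
Offset 22: leading byte 0xC5 = 11000101 → 2-byte char #8 = C5 97.
Leading byte 0xC5 = 11000101 matches 110xxxxx → 2-byte sequence.
Byte 1: 0xC5 = 11000101, payload 00101 (5 bits).
Byte 2: 0x97 = 10010111 (10xxxxxx ✓), payload 010111.
Concatenate: 00101010111 = 0x157 (11 bits → U+0157).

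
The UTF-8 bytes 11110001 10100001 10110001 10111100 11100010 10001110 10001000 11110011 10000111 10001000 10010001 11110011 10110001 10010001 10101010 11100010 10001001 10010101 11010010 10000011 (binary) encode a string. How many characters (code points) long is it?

6

Byte at offset 0: 0xF1 = 11110001 → 4-byte char (#1). Advance 4.
Byte at offset 4: 0xE2 = 11100010 → 3-byte char (#2). Advance 3.
Byte at offset 7: 0xF3 = 11110011 → 4-byte char (#3). Advance 4.
Byte at offset 11: 0xF3 = 11110011 → 4-byte char (#4). Advance 4.
Byte at offset 15: 0xE2 = 11100010 → 3-byte char (#5). Advance 3.
Byte at offset 18: 0xD2 = 11010010 → 2-byte char (#6). Advance 2.
Reached end at offset 20 after 6 code points.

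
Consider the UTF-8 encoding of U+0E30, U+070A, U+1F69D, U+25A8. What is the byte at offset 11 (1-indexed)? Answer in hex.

0x96

1-indexed offset 11 is 0-indexed offset 10.
U+0E30 → 3-byte form E0 B8 B0 at offsets 0–2.
U+070A → 2-byte form DC 8A at offsets 3–4.
U+1F69D → 4-byte form F0 9F 9A 9D at offsets 5–8.
U+25A8 → 3-byte form E2 96 A8 at offsets 9–11.
Offset 10 falls in char 4's range; it's byte 2 of E2 96 A8 = 0x96.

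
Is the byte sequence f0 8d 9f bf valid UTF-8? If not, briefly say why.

invalid (overlong encoding)

Leading byte 0xF0 = 11110000 → 4-byte form.
Continuation bytes all match 10xxxxxx. Payload decodes to 0xD7FF.
But 0xD7FF < 0x10000, the minimum for a 4-byte sequence — this is an overlong encoding.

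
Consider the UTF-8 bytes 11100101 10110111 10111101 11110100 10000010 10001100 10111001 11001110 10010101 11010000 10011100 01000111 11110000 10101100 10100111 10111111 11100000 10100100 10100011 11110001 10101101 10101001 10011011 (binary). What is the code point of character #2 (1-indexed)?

U+102339

Offset 0: leading byte 0xE5 = 11100101 → 3-byte char #1 = E5 B7 BD.
Offset 3: leading byte 0xF4 = 11110100 → 4-byte char #2 = F4 82 8C B9.
Leading byte 0xF4 = 11110100 matches 11110xxx → 4-byte sequence.
Byte 1: 0xF4 = 11110100, payload 100 (3 bits).
Byte 2: 0x82 = 10000010 (10xxxxxx ✓), payload 000010.
Byte 3: 0x8C = 10001100 (10xxxxxx ✓), payload 001100.
Byte 4: 0xB9 = 10111001 (10xxxxxx ✓), payload 111001.
Concatenate: 100000010001100111001 = 0x102339 (21 bits → U+102339).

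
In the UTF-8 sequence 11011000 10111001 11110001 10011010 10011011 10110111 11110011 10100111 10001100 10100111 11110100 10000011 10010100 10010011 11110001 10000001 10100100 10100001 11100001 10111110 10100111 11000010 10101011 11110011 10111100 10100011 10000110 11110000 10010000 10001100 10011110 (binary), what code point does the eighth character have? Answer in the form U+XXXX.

U+FC8C6

Offset 0: leading byte 0xD8 = 11011000 → 2-byte char #1 = D8 B9.
Offset 2: leading byte 0xF1 = 11110001 → 4-byte char #2 = F1 9A 9B B7.
Offset 6: leading byte 0xF3 = 11110011 → 4-byte char #3 = F3 A7 8C A7.
Offset 10: leading byte 0xF4 = 11110100 → 4-byte char #4 = F4 83 94 93.
Offset 14: leading byte 0xF1 = 11110001 → 4-byte char #5 = F1 81 A4 A1.
Offset 18: leading byte 0xE1 = 11100001 → 3-byte char #6 = E1 BE A7.
Offset 21: leading byte 0xC2 = 11000010 → 2-byte char #7 = C2 AB.
Offset 23: leading byte 0xF3 = 11110011 → 4-byte char #8 = F3 BC A3 86.
Leading byte 0xF3 = 11110011 matches 11110xxx → 4-byte sequence.
Byte 1: 0xF3 = 11110011, payload 011 (3 bits).
Byte 2: 0xBC = 10111100 (10xxxxxx ✓), payload 111100.
Byte 3: 0xA3 = 10100011 (10xxxxxx ✓), payload 100011.
Byte 4: 0x86 = 10000110 (10xxxxxx ✓), payload 000110.
Concatenate: 011111100100011000110 = 0xFC8C6 (21 bits → U+FC8C6).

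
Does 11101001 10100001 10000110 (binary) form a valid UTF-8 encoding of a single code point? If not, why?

valid

Leading byte 0xE9 = 11101001 → 3-byte form.
Continuation bytes 0xA1=10100001, 0x86=10000110 all match 10xxxxxx.
Decoded value 0x9846 is ≥ 0x800 (shortest form) and not a surrogate.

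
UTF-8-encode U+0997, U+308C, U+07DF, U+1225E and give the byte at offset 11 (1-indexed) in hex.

0x89

1-indexed offset 11 is 0-indexed offset 10.
U+0997 → 3-byte form E0 A6 97 at offsets 0–2.
U+308C → 3-byte form E3 82 8C at offsets 3–5.
U+07DF → 2-byte form DF 9F at offsets 6–7.
U+1225E → 4-byte form F0 92 89 9E at offsets 8–11.
Offset 10 falls in char 4's range; it's byte 3 of F0 92 89 9E = 0x89.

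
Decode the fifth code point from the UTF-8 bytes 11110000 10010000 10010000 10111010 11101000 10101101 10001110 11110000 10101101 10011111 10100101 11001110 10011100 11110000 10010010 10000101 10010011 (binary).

Offset 0: leading byte 0xF0 = 11110000 → 4-byte char #1 = F0 90 90 BA.
Offset 4: leading byte 0xE8 = 11101000 → 3-byte char #2 = E8 AD 8E.
Offset 7: leading byte 0xF0 = 11110000 → 4-byte char #3 = F0 AD 9F A5.
Offset 11: leading byte 0xCE = 11001110 → 2-byte char #4 = CE 9C.
Offset 13: leading byte 0xF0 = 11110000 → 4-byte char #5 = F0 92 85 93.
Leading byte 0xF0 = 11110000 matches 11110xxx → 4-byte sequence.
Byte 1: 0xF0 = 11110000, payload 000 (3 bits).
Byte 2: 0x92 = 10010010 (10xxxxxx ✓), payload 010010.
Byte 3: 0x85 = 10000101 (10xxxxxx ✓), payload 000101.
Byte 4: 0x93 = 10010011 (10xxxxxx ✓), payload 010011.
Concatenate: 000010010000101010011 = 0x12153 (21 bits → U+12153).

U+12153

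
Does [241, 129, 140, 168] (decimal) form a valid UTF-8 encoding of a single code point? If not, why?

valid

Leading byte 0xF1 = 11110001 → 4-byte form.
Continuation bytes 0x81=10000001, 0x8C=10001100, 0xA8=10101000 all match 10xxxxxx.
Decoded value 0x41328 is ≥ 0x10000 (shortest form) and not a surrogate.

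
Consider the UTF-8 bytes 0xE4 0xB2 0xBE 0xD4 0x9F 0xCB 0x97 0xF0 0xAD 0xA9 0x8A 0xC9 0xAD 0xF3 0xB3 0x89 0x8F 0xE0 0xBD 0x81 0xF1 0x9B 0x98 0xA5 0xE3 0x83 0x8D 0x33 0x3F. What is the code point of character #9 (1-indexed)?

U+30CD

Offset 0: leading byte 0xE4 = 11100100 → 3-byte char #1 = E4 B2 BE.
Offset 3: leading byte 0xD4 = 11010100 → 2-byte char #2 = D4 9F.
Offset 5: leading byte 0xCB = 11001011 → 2-byte char #3 = CB 97.
Offset 7: leading byte 0xF0 = 11110000 → 4-byte char #4 = F0 AD A9 8A.
Offset 11: leading byte 0xC9 = 11001001 → 2-byte char #5 = C9 AD.
Offset 13: leading byte 0xF3 = 11110011 → 4-byte char #6 = F3 B3 89 8F.
Offset 17: leading byte 0xE0 = 11100000 → 3-byte char #7 = E0 BD 81.
Offset 20: leading byte 0xF1 = 11110001 → 4-byte char #8 = F1 9B 98 A5.
Offset 24: leading byte 0xE3 = 11100011 → 3-byte char #9 = E3 83 8D.
Leading byte 0xE3 = 11100011 matches 1110xxxx → 3-byte sequence.
Byte 1: 0xE3 = 11100011, payload 0011 (4 bits).
Byte 2: 0x83 = 10000011 (10xxxxxx ✓), payload 000011.
Byte 3: 0x8D = 10001101 (10xxxxxx ✓), payload 001101.
Concatenate: 0011000011001101 = 0x30CD (16 bits → U+30CD).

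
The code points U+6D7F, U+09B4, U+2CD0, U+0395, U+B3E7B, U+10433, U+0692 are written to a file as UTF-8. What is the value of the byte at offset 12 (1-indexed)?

1-indexed offset 12 is 0-indexed offset 11.
U+6D7F → 3-byte form E6 B5 BF at offsets 0–2.
U+09B4 → 3-byte form E0 A6 B4 at offsets 3–5.
U+2CD0 → 3-byte form E2 B3 90 at offsets 6–8.
U+0395 → 2-byte form CE 95 at offsets 9–10.
U+B3E7B → 4-byte form F2 B3 B9 BB at offsets 11–14.
Offset 11 falls in char 5's range; it's byte 1 of F2 B3 B9 BB = 0xF2.

0xF2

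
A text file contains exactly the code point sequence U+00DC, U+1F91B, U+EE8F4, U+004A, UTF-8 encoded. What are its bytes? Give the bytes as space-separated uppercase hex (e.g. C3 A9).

C3 9C F0 9F A4 9B F3 AE A3 B4 4A

U+00DC: 2-byte form → C3 9C.
U+1F91B: 4-byte form → F0 9F A4 9B.
U+EE8F4: 4-byte form → F3 AE A3 B4.
U+004A: 1-byte form → 4A.
Concatenated (11 bytes): C3 9C F0 9F A4 9B F3 AE A3 B4 4A.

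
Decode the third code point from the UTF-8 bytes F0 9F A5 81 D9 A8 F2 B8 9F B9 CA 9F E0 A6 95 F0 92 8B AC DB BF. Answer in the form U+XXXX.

Offset 0: leading byte 0xF0 = 11110000 → 4-byte char #1 = F0 9F A5 81.
Offset 4: leading byte 0xD9 = 11011001 → 2-byte char #2 = D9 A8.
Offset 6: leading byte 0xF2 = 11110010 → 4-byte char #3 = F2 B8 9F B9.
Leading byte 0xF2 = 11110010 matches 11110xxx → 4-byte sequence.
Byte 1: 0xF2 = 11110010, payload 010 (3 bits).
Byte 2: 0xB8 = 10111000 (10xxxxxx ✓), payload 111000.
Byte 3: 0x9F = 10011111 (10xxxxxx ✓), payload 011111.
Byte 4: 0xB9 = 10111001 (10xxxxxx ✓), payload 111001.
Concatenate: 010111000011111111001 = 0xB87F9 (21 bits → U+B87F9).

U+B87F9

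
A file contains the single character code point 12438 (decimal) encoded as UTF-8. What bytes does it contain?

U+3096 = 0x3096 = 12438 decimal. In range U+0800–U+FFFF → 3-byte form: 1110xxxx 10xxxxxx 10xxxxxx.
Binary (16 bits): 0011000010010110.
Split 4+6+6: 0011 | 000010 | 010110.
Byte 1: 11100011 = 0xE3.
Byte 2: 10000010 = 0x82.
Byte 3: 10010110 = 0x96.

E3 82 96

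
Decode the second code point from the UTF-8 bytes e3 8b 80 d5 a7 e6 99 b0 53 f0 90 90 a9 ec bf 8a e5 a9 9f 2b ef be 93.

Offset 0: leading byte 0xE3 = 11100011 → 3-byte char #1 = E3 8B 80.
Offset 3: leading byte 0xD5 = 11010101 → 2-byte char #2 = D5 A7.
Leading byte 0xD5 = 11010101 matches 110xxxxx → 2-byte sequence.
Byte 1: 0xD5 = 11010101, payload 10101 (5 bits).
Byte 2: 0xA7 = 10100111 (10xxxxxx ✓), payload 100111.
Concatenate: 10101100111 = 0x567 (11 bits → U+0567).

U+0567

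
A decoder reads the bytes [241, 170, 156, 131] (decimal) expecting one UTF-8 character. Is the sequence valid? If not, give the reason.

valid

Leading byte 0xF1 = 11110001 → 4-byte form.
Continuation bytes 0xAA=10101010, 0x9C=10011100, 0x83=10000011 all match 10xxxxxx.
Decoded value 0x6A703 is ≥ 0x10000 (shortest form) and not a surrogate.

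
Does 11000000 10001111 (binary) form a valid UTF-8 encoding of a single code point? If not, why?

Leading byte 0xC0 = 11000000 → 2-byte form.
Continuation bytes all match 10xxxxxx. Payload decodes to 0xF.
But 0xF < 0x80, the minimum for a 2-byte sequence — this is an overlong encoding.

invalid (overlong encoding)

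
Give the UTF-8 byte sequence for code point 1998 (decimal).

U+07CE = 0x7CE = 1998 decimal. In range U+0080–U+07FF → 2-byte form: 110xxxxx 10xxxxxx.
Binary (11 bits): 11111001110.
Split 5+6: 11111 | 001110.
Byte 1: 11011111 = 0xDF.
Byte 2: 10001110 = 0x8E.

DF 8E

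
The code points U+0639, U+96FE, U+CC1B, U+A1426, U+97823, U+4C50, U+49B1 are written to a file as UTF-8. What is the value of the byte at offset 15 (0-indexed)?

0xA3

U+0639 → 2-byte form D8 B9 at offsets 0–1.
U+96FE → 3-byte form E9 9B BE at offsets 2–4.
U+CC1B → 3-byte form EC B0 9B at offsets 5–7.
U+A1426 → 4-byte form F2 A1 90 A6 at offsets 8–11.
U+97823 → 4-byte form F2 97 A0 A3 at offsets 12–15.
Offset 15 falls in char 5's range; it's byte 4 of F2 97 A0 A3 = 0xA3.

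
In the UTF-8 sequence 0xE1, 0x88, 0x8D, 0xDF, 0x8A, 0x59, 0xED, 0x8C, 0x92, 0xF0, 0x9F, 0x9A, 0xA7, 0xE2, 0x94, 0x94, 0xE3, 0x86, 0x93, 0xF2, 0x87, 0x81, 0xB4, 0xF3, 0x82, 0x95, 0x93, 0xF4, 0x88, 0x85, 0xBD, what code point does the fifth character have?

Offset 0: leading byte 0xE1 = 11100001 → 3-byte char #1 = E1 88 8D.
Offset 3: leading byte 0xDF = 11011111 → 2-byte char #2 = DF 8A.
Offset 5: leading byte 0x59 = 01011001 → 1-byte char #3 = 59.
Offset 6: leading byte 0xED = 11101101 → 3-byte char #4 = ED 8C 92.
Offset 9: leading byte 0xF0 = 11110000 → 4-byte char #5 = F0 9F 9A A7.
Leading byte 0xF0 = 11110000 matches 11110xxx → 4-byte sequence.
Byte 1: 0xF0 = 11110000, payload 000 (3 bits).
Byte 2: 0x9F = 10011111 (10xxxxxx ✓), payload 011111.
Byte 3: 0x9A = 10011010 (10xxxxxx ✓), payload 011010.
Byte 4: 0xA7 = 10100111 (10xxxxxx ✓), payload 100111.
Concatenate: 000011111011010100111 = 0x1F6A7 (21 bits → U+1F6A7).

U+1F6A7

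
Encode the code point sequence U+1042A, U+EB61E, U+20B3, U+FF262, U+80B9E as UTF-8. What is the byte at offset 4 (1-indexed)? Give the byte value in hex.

0xAA

1-indexed offset 4 is 0-indexed offset 3.
U+1042A → 4-byte form F0 90 90 AA at offsets 0–3.
Offset 3 falls in char 1's range; it's byte 4 of F0 90 90 AA = 0xAA.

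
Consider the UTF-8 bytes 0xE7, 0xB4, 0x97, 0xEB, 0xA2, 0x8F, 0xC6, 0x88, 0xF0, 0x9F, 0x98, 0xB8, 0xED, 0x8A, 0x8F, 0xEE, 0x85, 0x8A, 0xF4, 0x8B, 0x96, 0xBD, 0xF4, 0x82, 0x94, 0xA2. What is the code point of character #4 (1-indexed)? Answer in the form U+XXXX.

U+1F638

Offset 0: leading byte 0xE7 = 11100111 → 3-byte char #1 = E7 B4 97.
Offset 3: leading byte 0xEB = 11101011 → 3-byte char #2 = EB A2 8F.
Offset 6: leading byte 0xC6 = 11000110 → 2-byte char #3 = C6 88.
Offset 8: leading byte 0xF0 = 11110000 → 4-byte char #4 = F0 9F 98 B8.
Leading byte 0xF0 = 11110000 matches 11110xxx → 4-byte sequence.
Byte 1: 0xF0 = 11110000, payload 000 (3 bits).
Byte 2: 0x9F = 10011111 (10xxxxxx ✓), payload 011111.
Byte 3: 0x98 = 10011000 (10xxxxxx ✓), payload 011000.
Byte 4: 0xB8 = 10111000 (10xxxxxx ✓), payload 111000.
Concatenate: 000011111011000111000 = 0x1F638 (21 bits → U+1F638).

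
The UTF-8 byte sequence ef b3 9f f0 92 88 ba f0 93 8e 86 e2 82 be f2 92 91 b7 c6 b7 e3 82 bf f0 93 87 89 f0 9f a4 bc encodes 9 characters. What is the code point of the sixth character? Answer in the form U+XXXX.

Offset 0: leading byte 0xEF = 11101111 → 3-byte char #1 = EF B3 9F.
Offset 3: leading byte 0xF0 = 11110000 → 4-byte char #2 = F0 92 88 BA.
Offset 7: leading byte 0xF0 = 11110000 → 4-byte char #3 = F0 93 8E 86.
Offset 11: leading byte 0xE2 = 11100010 → 3-byte char #4 = E2 82 BE.
Offset 14: leading byte 0xF2 = 11110010 → 4-byte char #5 = F2 92 91 B7.
Offset 18: leading byte 0xC6 = 11000110 → 2-byte char #6 = C6 B7.
Leading byte 0xC6 = 11000110 matches 110xxxxx → 2-byte sequence.
Byte 1: 0xC6 = 11000110, payload 00110 (5 bits).
Byte 2: 0xB7 = 10110111 (10xxxxxx ✓), payload 110111.
Concatenate: 00110110111 = 0x1B7 (11 bits → U+01B7).

U+01B7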